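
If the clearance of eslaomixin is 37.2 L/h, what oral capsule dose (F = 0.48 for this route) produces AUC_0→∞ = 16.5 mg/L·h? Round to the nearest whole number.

Dose = CL × AUC_0→∞ / F
     = 37.2 × 16.5 / 0.48 = 1278.75 mg

Dose = 1279 mg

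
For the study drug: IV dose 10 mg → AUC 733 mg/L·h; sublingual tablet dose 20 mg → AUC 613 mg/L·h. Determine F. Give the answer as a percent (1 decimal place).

F = (AUC_ev / D_ev) / (AUC_iv / D_iv)
  = (613/20) / (733/10)
  = 30.65 / 73.3 = 0.4181
  = 41.81%

F = 41.8%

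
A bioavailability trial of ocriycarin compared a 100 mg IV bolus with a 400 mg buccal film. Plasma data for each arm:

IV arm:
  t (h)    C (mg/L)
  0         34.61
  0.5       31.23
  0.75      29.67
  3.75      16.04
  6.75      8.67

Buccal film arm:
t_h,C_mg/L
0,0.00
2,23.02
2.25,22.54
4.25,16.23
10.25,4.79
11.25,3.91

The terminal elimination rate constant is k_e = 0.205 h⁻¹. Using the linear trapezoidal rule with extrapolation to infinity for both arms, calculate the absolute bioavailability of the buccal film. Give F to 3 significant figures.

Trapezoidal AUC_0→6.75 (IV):
  [0→0.5]: (34.61+31.23)/2 × 0.5 = 16.46
  [0.5→0.75]: (31.23+29.67)/2 × 0.25 = 7.6125
  [0.75→3.75]: (29.67+16.04)/2 × 3 = 68.565
  [3.75→6.75]: (16.04+8.67)/2 × 3 = 37.065
  Sum = 129.7025 mg/L·h
IV tail: 8.67/0.205 = 42.293; AUC_iv,0→∞ = 129.7025 + 42.293 = 171.9955 mg/L·h
Trapezoidal AUC_0→11.25 (buccal film):
  [0→2]: (0.00+23.02)/2 × 2 = 23.02
  [2→2.25]: (23.02+22.54)/2 × 0.25 = 5.695
  [2.25→4.25]: (22.54+16.23)/2 × 2 = 38.77
  [4.25→10.25]: (16.23+4.79)/2 × 6 = 63.06
  [10.25→11.25]: (4.79+3.91)/2 × 1 = 4.35
  Sum = 134.895 mg/L·h
buccal film tail: 3.91/0.205 = 19.073; AUC_ev,0→∞ = 134.895 + 19.073 = 153.968 mg/L·h
F = (AUC_ev/D_ev)/(AUC_iv/D_iv) = (153.968/400)/(171.9955/100) = 0.38492/1.719955 = 0.2238

F = 0.224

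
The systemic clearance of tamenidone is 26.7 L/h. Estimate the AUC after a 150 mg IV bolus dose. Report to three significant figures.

AUC = 5.62 mg/L·h

AUC_0→∞ = Dose_iv / CL
        = 150 / 26.7 = 5.61798 mg/L·h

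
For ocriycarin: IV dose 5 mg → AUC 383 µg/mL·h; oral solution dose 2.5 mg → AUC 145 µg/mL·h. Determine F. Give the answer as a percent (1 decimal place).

F = (AUC_ev / D_ev) / (AUC_iv / D_iv)
  = (145/2.5) / (383/5)
  = 58 / 76.6 = 0.7572
  = 75.72%

F = 75.7%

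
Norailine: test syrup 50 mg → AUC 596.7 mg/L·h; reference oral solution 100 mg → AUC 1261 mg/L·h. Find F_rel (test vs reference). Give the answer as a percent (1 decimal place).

F_rel = 94.6%

F_rel = (AUC_test/D_test) / (AUC_ref/D_ref)
      = (596.7/50) / (1261/100)
      = 11.934 / 12.61 = 0.9464 = 94.64%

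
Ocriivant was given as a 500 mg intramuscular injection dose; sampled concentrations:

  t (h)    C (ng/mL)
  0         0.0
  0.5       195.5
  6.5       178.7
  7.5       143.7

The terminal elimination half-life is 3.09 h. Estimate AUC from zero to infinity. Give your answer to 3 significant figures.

AUC = 1970 ng/mL·h

Trapezoidal AUC_0→7.5:
  [0→0.5]: (0.0+195.5)/2 × 0.5 = 48.875
  [0.5→6.5]: (195.5+178.7)/2 × 6 = 1122.6
  [6.5→7.5]: (178.7+143.7)/2 × 1 = 161.2
  Sum = 1332.675 ng/mL·h
k_e = ln2 / t½ = 0.693147 / 3.09 = 0.2243 h^-1
Extrapolated tail: C_last / k_e = 143.7 / 0.2243 = 640.660
AUC_0→∞ = 1332.675 + 640.660 = 1973.335 ng/mL·h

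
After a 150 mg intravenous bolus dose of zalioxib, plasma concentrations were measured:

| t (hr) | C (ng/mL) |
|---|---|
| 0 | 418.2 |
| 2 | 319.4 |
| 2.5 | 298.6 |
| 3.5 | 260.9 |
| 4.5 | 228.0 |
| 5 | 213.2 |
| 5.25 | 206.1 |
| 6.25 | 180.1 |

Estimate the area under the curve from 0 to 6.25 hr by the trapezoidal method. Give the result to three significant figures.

AUC = 1770 ng/mL·hr

Trapezoidal AUC_0→6.25:
  [0→2]: (418.2+319.4)/2 × 2 = 737.6
  [2→2.5]: (319.4+298.6)/2 × 0.5 = 154.5
  [2.5→3.5]: (298.6+260.9)/2 × 1 = 279.75
  [3.5→4.5]: (260.9+228.0)/2 × 1 = 244.45
  [4.5→5]: (228.0+213.2)/2 × 0.5 = 110.3
  [5→5.25]: (213.2+206.1)/2 × 0.25 = 52.4125
  [5.25→6.25]: (206.1+180.1)/2 × 1 = 193.1
  Sum = 1772.1125 ng/mL·hr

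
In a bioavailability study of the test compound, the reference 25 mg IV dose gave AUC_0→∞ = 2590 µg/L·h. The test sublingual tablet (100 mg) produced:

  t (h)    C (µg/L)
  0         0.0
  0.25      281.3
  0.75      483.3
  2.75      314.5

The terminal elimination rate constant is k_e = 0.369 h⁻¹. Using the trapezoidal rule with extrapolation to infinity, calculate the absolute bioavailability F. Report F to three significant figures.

Trapezoidal AUC_0→2.75 (sublingual tablet):
  [0→0.25]: (0.0+281.3)/2 × 0.25 = 35.1625
  [0.25→0.75]: (281.3+483.3)/2 × 0.5 = 191.15
  [0.75→2.75]: (483.3+314.5)/2 × 2 = 797.8
  Sum = 1024.1125 µg/L·h
Tail: C_last/k_e = 314.5/0.369 = 852.304
AUC_0→∞ (sublingual tablet) = 1024.1125 + 852.304 = 1876.4165 µg/L·h
F = (AUC_ev/D_ev)/(AUC_iv/D_iv) = (1876.4165/100)/(2590/25) = 18.764165/103.6 = 0.1811

F = 0.181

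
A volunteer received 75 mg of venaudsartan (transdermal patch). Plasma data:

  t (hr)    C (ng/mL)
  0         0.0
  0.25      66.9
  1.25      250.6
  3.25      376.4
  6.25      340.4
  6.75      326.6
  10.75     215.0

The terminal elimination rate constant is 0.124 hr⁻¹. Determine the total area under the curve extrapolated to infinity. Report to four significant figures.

AUC = 4853 ng/mL·hr

Trapezoidal AUC_0→10.75:
  [0→0.25]: (0.0+66.9)/2 × 0.25 = 8.3625
  [0.25→1.25]: (66.9+250.6)/2 × 1 = 158.75
  [1.25→3.25]: (250.6+376.4)/2 × 2 = 627.0
  [3.25→6.25]: (376.4+340.4)/2 × 3 = 1075.2
  [6.25→6.75]: (340.4+326.6)/2 × 0.5 = 166.75
  [6.75→10.75]: (326.6+215.0)/2 × 4 = 1083.2
  Sum = 3119.2625 ng/mL·hr
Extrapolated tail: C_last / k_e = 215.0 / 0.124 = 1733.871
AUC_0→∞ = 3119.2625 + 1733.871 = 4853.1335 ng/mL·hr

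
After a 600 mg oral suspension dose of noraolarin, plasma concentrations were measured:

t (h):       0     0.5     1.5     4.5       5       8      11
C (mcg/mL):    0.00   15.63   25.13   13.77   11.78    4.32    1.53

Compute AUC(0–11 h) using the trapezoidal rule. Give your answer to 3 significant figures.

AUC = 122 mcg/mL·h

Trapezoidal AUC_0→11:
  [0→0.5]: (0.00+15.63)/2 × 0.5 = 3.9075
  [0.5→1.5]: (15.63+25.13)/2 × 1 = 20.38
  [1.5→4.5]: (25.13+13.77)/2 × 3 = 58.35
  [4.5→5]: (13.77+11.78)/2 × 0.5 = 6.3875
  [5→8]: (11.78+4.32)/2 × 3 = 24.15
  [8→11]: (4.32+1.53)/2 × 3 = 8.775
  Sum = 121.95 mcg/mL·h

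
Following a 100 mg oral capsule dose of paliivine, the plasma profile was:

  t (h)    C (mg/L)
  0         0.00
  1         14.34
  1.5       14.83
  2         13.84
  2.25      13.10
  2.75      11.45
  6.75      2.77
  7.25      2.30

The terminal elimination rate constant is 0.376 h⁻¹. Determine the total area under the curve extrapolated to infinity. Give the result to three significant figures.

Trapezoidal AUC_0→7.25:
  [0→1]: (0.00+14.34)/2 × 1 = 7.17
  [1→1.5]: (14.34+14.83)/2 × 0.5 = 7.2925
  [1.5→2]: (14.83+13.84)/2 × 0.5 = 7.1675
  [2→2.25]: (13.84+13.10)/2 × 0.25 = 3.3675
  [2.25→2.75]: (13.10+11.45)/2 × 0.5 = 6.1375
  [2.75→6.75]: (11.45+2.77)/2 × 4 = 28.44
  [6.75→7.25]: (2.77+2.30)/2 × 0.5 = 1.2675
  Sum = 60.8425 mg/L·h
Extrapolated tail: C_last / k_e = 2.30 / 0.376 = 6.117
AUC_0→∞ = 60.8425 + 6.117 = 66.9595 mg/L·h

AUC = 67.0 mg/L·h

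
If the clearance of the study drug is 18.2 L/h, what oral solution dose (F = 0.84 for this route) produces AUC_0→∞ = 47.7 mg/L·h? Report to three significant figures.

Dose = 1030 mg

Dose = CL × AUC_0→∞ / F
     = 18.2 × 47.7 / 0.84 = 1033.5 mg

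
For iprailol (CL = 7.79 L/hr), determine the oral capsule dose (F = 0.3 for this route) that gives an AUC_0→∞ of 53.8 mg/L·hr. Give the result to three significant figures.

Dose = CL × AUC_0→∞ / F
     = 7.79 × 53.8 / 0.3 = 1397.01 mg

Dose = 1400 mg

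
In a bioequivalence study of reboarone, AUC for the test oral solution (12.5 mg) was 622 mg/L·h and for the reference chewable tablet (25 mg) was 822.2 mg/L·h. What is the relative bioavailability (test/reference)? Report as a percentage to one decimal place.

F_rel = (AUC_test/D_test) / (AUC_ref/D_ref)
      = (622/12.5) / (822.2/25)
      = 49.76 / 32.888 = 1.5130 = 151.30%

F_rel = 151.3%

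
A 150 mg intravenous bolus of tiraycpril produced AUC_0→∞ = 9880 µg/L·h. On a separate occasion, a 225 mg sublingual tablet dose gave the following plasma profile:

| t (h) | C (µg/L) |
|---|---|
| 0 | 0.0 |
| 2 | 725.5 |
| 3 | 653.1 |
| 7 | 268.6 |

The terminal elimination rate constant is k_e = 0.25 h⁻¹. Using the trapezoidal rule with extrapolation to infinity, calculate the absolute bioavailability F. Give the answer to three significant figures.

Trapezoidal AUC_0→7 (sublingual tablet):
  [0→2]: (0.0+725.5)/2 × 2 = 725.5
  [2→3]: (725.5+653.1)/2 × 1 = 689.3
  [3→7]: (653.1+268.6)/2 × 4 = 1843.4
  Sum = 3258.2 µg/L·h
Tail: C_last/k_e = 268.6/0.25 = 1074.400
AUC_0→∞ (sublingual tablet) = 3258.2 + 1074.400 = 4332.6 µg/L·h
F = (AUC_ev/D_ev)/(AUC_iv/D_iv) = (4332.6/225)/(9880/150) = 19.256/65.8667 = 0.2923

F = 0.292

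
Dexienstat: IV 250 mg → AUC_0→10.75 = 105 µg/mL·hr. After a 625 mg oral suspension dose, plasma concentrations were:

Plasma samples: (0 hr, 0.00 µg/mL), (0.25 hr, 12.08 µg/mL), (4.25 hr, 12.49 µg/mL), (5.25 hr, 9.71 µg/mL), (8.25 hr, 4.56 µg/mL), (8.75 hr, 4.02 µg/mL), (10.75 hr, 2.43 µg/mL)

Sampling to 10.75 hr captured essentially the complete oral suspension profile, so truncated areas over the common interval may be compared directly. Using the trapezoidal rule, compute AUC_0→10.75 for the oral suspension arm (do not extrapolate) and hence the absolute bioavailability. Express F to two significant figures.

F = 0.35

Trapezoidal AUC_0→10.75 (oral suspension):
  [0→0.25]: (0.00+12.08)/2 × 0.25 = 1.51
  [0.25→4.25]: (12.08+12.49)/2 × 4 = 49.14
  [4.25→5.25]: (12.49+9.71)/2 × 1 = 11.1
  [5.25→8.25]: (9.71+4.56)/2 × 3 = 21.405
  [8.25→8.75]: (4.56+4.02)/2 × 0.5 = 2.145
  [8.75→10.75]: (4.02+2.43)/2 × 2 = 6.45
  Sum = 91.75 µg/mL·hr
F = (AUC_ev/D_ev)/(AUC_iv/D_iv) = (91.75/625)/(105/250) = 0.1468/0.42 = 0.3495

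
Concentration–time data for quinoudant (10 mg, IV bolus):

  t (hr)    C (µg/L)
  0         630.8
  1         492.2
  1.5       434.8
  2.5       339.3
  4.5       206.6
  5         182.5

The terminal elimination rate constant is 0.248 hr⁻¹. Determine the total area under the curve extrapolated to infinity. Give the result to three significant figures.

Trapezoidal AUC_0→5:
  [0→1]: (630.8+492.2)/2 × 1 = 561.5
  [1→1.5]: (492.2+434.8)/2 × 0.5 = 231.75
  [1.5→2.5]: (434.8+339.3)/2 × 1 = 387.05
  [2.5→4.5]: (339.3+206.6)/2 × 2 = 545.9
  [4.5→5]: (206.6+182.5)/2 × 0.5 = 97.275
  Sum = 1823.475 µg/L·hr
Extrapolated tail: C_last / k_e = 182.5 / 0.248 = 735.887
AUC_0→∞ = 1823.475 + 735.887 = 2559.362 µg/L·hr

AUC = 2560 µg/L·hr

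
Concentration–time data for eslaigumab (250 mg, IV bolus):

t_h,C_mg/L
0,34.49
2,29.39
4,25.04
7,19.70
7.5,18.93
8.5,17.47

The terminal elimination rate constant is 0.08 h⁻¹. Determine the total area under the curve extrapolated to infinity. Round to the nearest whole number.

AUC = 432 mg/L·h

Trapezoidal AUC_0→8.5:
  [0→2]: (34.49+29.39)/2 × 2 = 63.88
  [2→4]: (29.39+25.04)/2 × 2 = 54.43
  [4→7]: (25.04+19.70)/2 × 3 = 67.11
  [7→7.5]: (19.70+18.93)/2 × 0.5 = 9.6575
  [7.5→8.5]: (18.93+17.47)/2 × 1 = 18.2
  Sum = 213.2775 mg/L·h
Extrapolated tail: C_last / k_e = 17.47 / 0.08 = 218.375
AUC_0→∞ = 213.2775 + 218.375 = 431.6525 mg/L·h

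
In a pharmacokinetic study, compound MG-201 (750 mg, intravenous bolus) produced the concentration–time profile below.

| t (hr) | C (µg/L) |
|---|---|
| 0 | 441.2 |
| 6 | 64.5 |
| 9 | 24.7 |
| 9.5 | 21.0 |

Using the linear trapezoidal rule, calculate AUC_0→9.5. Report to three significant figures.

Trapezoidal AUC_0→9.5:
  [0→6]: (441.2+64.5)/2 × 6 = 1517.1
  [6→9]: (64.5+24.7)/2 × 3 = 133.8
  [9→9.5]: (24.7+21.0)/2 × 0.5 = 11.425
  Sum = 1662.325 µg/L·hr

AUC = 1660 µg/L·hr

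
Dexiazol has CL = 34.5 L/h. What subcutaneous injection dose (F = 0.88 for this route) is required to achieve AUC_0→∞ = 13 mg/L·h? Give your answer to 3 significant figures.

Dose = 510 mg

Dose = CL × AUC_0→∞ / F
     = 34.5 × 13 / 0.88 = 509.659 mg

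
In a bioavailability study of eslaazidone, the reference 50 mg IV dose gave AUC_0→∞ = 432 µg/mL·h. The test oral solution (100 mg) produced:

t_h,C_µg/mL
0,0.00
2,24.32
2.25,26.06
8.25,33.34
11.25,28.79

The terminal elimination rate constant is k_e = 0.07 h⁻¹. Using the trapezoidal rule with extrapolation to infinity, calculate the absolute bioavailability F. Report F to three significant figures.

F = 0.826

Trapezoidal AUC_0→11.25 (oral solution):
  [0→2]: (0.00+24.32)/2 × 2 = 24.32
  [2→2.25]: (24.32+26.06)/2 × 0.25 = 6.2975
  [2.25→8.25]: (26.06+33.34)/2 × 6 = 178.2
  [8.25→11.25]: (33.34+28.79)/2 × 3 = 93.195
  Sum = 302.0125 µg/mL·h
Tail: C_last/k_e = 28.79/0.07 = 411.286
AUC_0→∞ (oral solution) = 302.0125 + 411.286 = 713.2985 µg/mL·h
F = (AUC_ev/D_ev)/(AUC_iv/D_iv) = (713.2985/100)/(432/50) = 7.132985/8.64 = 0.8256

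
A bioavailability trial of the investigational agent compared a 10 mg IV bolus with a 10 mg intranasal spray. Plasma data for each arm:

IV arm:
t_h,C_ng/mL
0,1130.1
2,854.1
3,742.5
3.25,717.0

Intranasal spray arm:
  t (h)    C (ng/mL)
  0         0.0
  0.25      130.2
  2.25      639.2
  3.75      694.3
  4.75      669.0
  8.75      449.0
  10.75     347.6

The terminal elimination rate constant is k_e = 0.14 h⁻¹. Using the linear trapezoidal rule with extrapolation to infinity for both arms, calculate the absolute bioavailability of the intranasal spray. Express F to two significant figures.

Trapezoidal AUC_0→3.25 (IV):
  [0→2]: (1130.1+854.1)/2 × 2 = 1984.2
  [2→3]: (854.1+742.5)/2 × 1 = 798.3
  [3→3.25]: (742.5+717.0)/2 × 0.25 = 182.4375
  Sum = 2964.9375 ng/mL·h
IV tail: 717.0/0.14 = 5121.429; AUC_iv,0→∞ = 2964.9375 + 5121.429 = 8086.3665 ng/mL·h
Trapezoidal AUC_0→10.75 (intranasal spray):
  [0→0.25]: (0.0+130.2)/2 × 0.25 = 16.275
  [0.25→2.25]: (130.2+639.2)/2 × 2 = 769.4
  [2.25→3.75]: (639.2+694.3)/2 × 1.5 = 1000.125
  [3.75→4.75]: (694.3+669.0)/2 × 1 = 681.65
  [4.75→8.75]: (669.0+449.0)/2 × 4 = 2236.0
  [8.75→10.75]: (449.0+347.6)/2 × 2 = 796.6
  Sum = 5500.05 ng/mL·h
intranasal spray tail: 347.6/0.14 = 2482.857; AUC_ev,0→∞ = 5500.05 + 2482.857 = 7982.907 ng/mL·h
F = (AUC_ev/D_ev)/(AUC_iv/D_iv) = (7982.907/10)/(8086.3665/10) = 798.2907/808.63665 = 0.9872

F = 0.99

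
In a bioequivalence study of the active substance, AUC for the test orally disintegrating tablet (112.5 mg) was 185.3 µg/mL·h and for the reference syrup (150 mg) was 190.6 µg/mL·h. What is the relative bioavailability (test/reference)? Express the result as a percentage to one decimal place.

F_rel = 129.6%

F_rel = (AUC_test/D_test) / (AUC_ref/D_ref)
      = (185.3/112.5) / (190.6/150)
      = 1.64711 / 1.27067 = 1.2963 = 129.63%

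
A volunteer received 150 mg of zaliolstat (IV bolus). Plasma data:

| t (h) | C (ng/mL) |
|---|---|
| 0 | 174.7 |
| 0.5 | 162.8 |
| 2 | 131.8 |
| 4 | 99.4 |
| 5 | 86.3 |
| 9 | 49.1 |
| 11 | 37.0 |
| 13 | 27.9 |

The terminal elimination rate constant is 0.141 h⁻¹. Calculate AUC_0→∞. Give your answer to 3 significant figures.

Trapezoidal AUC_0→13:
  [0→0.5]: (174.7+162.8)/2 × 0.5 = 84.375
  [0.5→2]: (162.8+131.8)/2 × 1.5 = 220.95
  [2→4]: (131.8+99.4)/2 × 2 = 231.2
  [4→5]: (99.4+86.3)/2 × 1 = 92.85
  [5→9]: (86.3+49.1)/2 × 4 = 270.8
  [9→11]: (49.1+37.0)/2 × 2 = 86.1
  [11→13]: (37.0+27.9)/2 × 2 = 64.9
  Sum = 1051.175 ng/mL·h
Extrapolated tail: C_last / k_e = 27.9 / 0.141 = 197.872
AUC_0→∞ = 1051.175 + 197.872 = 1249.047 ng/mL·h

AUC = 1250 ng/mL·h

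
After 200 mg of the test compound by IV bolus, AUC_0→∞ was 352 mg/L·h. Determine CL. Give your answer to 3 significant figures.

CL = Dose_iv / AUC_0→∞
   = 200 / 352 = 0.568182 L/h

CL = 0.568 L/h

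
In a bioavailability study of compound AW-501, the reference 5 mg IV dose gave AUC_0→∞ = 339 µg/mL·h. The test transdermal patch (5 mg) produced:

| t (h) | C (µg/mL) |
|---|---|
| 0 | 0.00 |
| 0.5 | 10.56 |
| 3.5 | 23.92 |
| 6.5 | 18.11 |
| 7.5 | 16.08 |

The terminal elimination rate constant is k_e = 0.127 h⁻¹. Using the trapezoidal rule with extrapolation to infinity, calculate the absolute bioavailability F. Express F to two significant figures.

Trapezoidal AUC_0→7.5 (transdermal patch):
  [0→0.5]: (0.00+10.56)/2 × 0.5 = 2.64
  [0.5→3.5]: (10.56+23.92)/2 × 3 = 51.72
  [3.5→6.5]: (23.92+18.11)/2 × 3 = 63.045
  [6.5→7.5]: (18.11+16.08)/2 × 1 = 17.095
  Sum = 134.5 µg/mL·h
Tail: C_last/k_e = 16.08/0.127 = 126.614
AUC_0→∞ (transdermal patch) = 134.5 + 126.614 = 261.114 µg/mL·h
F = (AUC_ev/D_ev)/(AUC_iv/D_iv) = (261.114/5)/(339/5) = 52.2228/67.8 = 0.7702

F = 0.77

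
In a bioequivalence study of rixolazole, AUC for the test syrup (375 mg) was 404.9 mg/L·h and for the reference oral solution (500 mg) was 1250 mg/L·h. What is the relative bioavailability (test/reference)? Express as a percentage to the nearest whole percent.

F_rel = (AUC_test/D_test) / (AUC_ref/D_ref)
      = (404.9/375) / (1250/500)
      = 1.07973 / 2.5 = 0.4319 = 43.19%

F_rel = 43%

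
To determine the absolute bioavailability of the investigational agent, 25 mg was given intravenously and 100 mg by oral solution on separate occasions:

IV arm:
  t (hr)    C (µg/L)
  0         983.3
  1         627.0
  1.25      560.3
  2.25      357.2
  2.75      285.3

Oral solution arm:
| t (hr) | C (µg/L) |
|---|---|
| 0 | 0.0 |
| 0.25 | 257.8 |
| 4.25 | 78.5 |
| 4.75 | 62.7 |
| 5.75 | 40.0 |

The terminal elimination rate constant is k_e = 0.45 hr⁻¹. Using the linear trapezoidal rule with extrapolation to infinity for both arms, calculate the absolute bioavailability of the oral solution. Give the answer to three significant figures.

F = 0.0997

Trapezoidal AUC_0→2.75 (IV):
  [0→1]: (983.3+627.0)/2 × 1 = 805.15
  [1→1.25]: (627.0+560.3)/2 × 0.25 = 148.4125
  [1.25→2.25]: (560.3+357.2)/2 × 1 = 458.75
  [2.25→2.75]: (357.2+285.3)/2 × 0.5 = 160.625
  Sum = 1572.9375 µg/L·hr
IV tail: 285.3/0.45 = 634.000; AUC_iv,0→∞ = 1572.9375 + 634.000 = 2206.9375 µg/L·hr
Trapezoidal AUC_0→5.75 (oral solution):
  [0→0.25]: (0.0+257.8)/2 × 0.25 = 32.225
  [0.25→4.25]: (257.8+78.5)/2 × 4 = 672.6
  [4.25→4.75]: (78.5+62.7)/2 × 0.5 = 35.3
  [4.75→5.75]: (62.7+40.0)/2 × 1 = 51.35
  Sum = 791.475 µg/L·hr
oral solution tail: 40.0/0.45 = 88.889; AUC_ev,0→∞ = 791.475 + 88.889 = 880.364 µg/L·hr
F = (AUC_ev/D_ev)/(AUC_iv/D_iv) = (880.364/100)/(2206.9375/25) = 8.80364/88.2775 = 0.0997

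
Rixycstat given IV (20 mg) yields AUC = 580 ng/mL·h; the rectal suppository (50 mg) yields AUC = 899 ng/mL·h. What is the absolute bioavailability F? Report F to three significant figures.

F = (AUC_ev / D_ev) / (AUC_iv / D_iv)
  = (899/50) / (580/20)
  = 17.98 / 29 = 0.6200

F = 0.620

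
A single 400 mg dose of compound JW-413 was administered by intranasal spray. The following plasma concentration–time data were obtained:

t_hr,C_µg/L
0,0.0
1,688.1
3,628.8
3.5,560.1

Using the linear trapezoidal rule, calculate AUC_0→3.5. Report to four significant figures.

AUC = 1958 µg/L·hr

Trapezoidal AUC_0→3.5:
  [0→1]: (0.0+688.1)/2 × 1 = 344.05
  [1→3]: (688.1+628.8)/2 × 2 = 1316.9
  [3→3.5]: (628.8+560.1)/2 × 0.5 = 297.225
  Sum = 1958.175 µg/L·hr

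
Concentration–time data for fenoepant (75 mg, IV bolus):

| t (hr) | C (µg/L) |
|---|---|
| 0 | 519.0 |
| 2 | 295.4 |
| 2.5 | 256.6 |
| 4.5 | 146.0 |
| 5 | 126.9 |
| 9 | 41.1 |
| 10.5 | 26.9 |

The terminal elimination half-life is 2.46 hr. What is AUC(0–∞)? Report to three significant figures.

AUC = 1910 µg/L·hr

Trapezoidal AUC_0→10.5:
  [0→2]: (519.0+295.4)/2 × 2 = 814.4
  [2→2.5]: (295.4+256.6)/2 × 0.5 = 138.0
  [2.5→4.5]: (256.6+146.0)/2 × 2 = 402.6
  [4.5→5]: (146.0+126.9)/2 × 0.5 = 68.225
  [5→9]: (126.9+41.1)/2 × 4 = 336.0
  [9→10.5]: (41.1+26.9)/2 × 1.5 = 51.0
  Sum = 1810.225 µg/L·hr
k_e = ln2 / t½ = 0.693147 / 2.46 = 0.2818 hr^-1
Extrapolated tail: C_last / k_e = 26.9 / 0.2818 = 95.458
AUC_0→∞ = 1810.225 + 95.458 = 1905.683 µg/L·hr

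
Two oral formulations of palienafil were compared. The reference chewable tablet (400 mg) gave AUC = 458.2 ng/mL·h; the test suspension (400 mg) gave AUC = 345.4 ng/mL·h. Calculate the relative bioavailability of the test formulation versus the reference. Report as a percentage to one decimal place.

F_rel = 75.4%

F_rel = (AUC_test/D_test) / (AUC_ref/D_ref)
      = (345.4/400) / (458.2/400)
      = 0.8635 / 1.1455 = 0.7538 = 75.38%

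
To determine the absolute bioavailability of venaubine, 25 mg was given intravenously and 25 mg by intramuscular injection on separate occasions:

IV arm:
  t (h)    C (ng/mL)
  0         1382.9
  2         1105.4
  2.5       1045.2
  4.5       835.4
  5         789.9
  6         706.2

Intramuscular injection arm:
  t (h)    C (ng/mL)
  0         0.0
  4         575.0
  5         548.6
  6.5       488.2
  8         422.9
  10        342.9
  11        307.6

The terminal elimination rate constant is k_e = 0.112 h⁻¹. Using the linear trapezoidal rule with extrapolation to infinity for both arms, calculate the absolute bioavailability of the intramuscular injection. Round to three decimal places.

Trapezoidal AUC_0→6 (IV):
  [0→2]: (1382.9+1105.4)/2 × 2 = 2488.3
  [2→2.5]: (1105.4+1045.2)/2 × 0.5 = 537.65
  [2.5→4.5]: (1045.2+835.4)/2 × 2 = 1880.6
  [4.5→5]: (835.4+789.9)/2 × 0.5 = 406.325
  [5→6]: (789.9+706.2)/2 × 1 = 748.05
  Sum = 6060.925 ng/mL·h
IV tail: 706.2/0.112 = 6305.357; AUC_iv,0→∞ = 6060.925 + 6305.357 = 12366.282 ng/mL·h
Trapezoidal AUC_0→11 (intramuscular injection):
  [0→4]: (0.0+575.0)/2 × 4 = 1150.0
  [4→5]: (575.0+548.6)/2 × 1 = 561.8
  [5→6.5]: (548.6+488.2)/2 × 1.5 = 777.6
  [6.5→8]: (488.2+422.9)/2 × 1.5 = 683.325
  [8→10]: (422.9+342.9)/2 × 2 = 765.8
  [10→11]: (342.9+307.6)/2 × 1 = 325.25
  Sum = 4263.775 ng/mL·h
intramuscular injection tail: 307.6/0.112 = 2746.429; AUC_ev,0→∞ = 4263.775 + 2746.429 = 7010.204 ng/mL·h
F = (AUC_ev/D_ev)/(AUC_iv/D_iv) = (7010.204/25)/(12366.282/25) = 280.40816/494.65128 = 0.5669

F = 0.567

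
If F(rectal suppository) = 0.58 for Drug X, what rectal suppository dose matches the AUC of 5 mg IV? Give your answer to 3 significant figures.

For equal systemic exposure: F × D_ev = D_iv
D_ev = D_iv / F = 5 / 0.58 = 8.62069 mg

D_rectal = 8.62 mg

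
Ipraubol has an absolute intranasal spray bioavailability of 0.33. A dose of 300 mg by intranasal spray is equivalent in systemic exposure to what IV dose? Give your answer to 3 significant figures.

D_iv = 99.0 mg

Systemic exposure from an extravascular dose = F × D_ev, so the equivalent IV dose is F × D_ev.
D_iv = F × D_ev = 0.33 × 300 = 99 mg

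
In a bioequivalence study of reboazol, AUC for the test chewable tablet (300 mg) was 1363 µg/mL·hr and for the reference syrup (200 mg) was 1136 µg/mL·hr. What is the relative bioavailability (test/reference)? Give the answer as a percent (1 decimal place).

F_rel = 80.0%

F_rel = (AUC_test/D_test) / (AUC_ref/D_ref)
      = (1363/300) / (1136/200)
      = 4.54333 / 5.68 = 0.7999 = 79.99%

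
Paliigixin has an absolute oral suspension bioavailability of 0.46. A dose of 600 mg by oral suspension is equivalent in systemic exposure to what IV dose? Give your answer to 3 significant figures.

D_iv = 276 mg

Systemic exposure from an extravascular dose = F × D_ev, so the equivalent IV dose is F × D_ev.
D_iv = F × D_ev = 0.46 × 600 = 276 mg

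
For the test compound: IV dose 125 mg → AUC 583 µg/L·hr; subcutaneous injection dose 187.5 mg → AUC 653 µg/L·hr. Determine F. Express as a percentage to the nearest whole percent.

F = 75%

F = (AUC_ev / D_ev) / (AUC_iv / D_iv)
  = (653/187.5) / (583/125)
  = 3.48267 / 4.664 = 0.7467
  = 74.67%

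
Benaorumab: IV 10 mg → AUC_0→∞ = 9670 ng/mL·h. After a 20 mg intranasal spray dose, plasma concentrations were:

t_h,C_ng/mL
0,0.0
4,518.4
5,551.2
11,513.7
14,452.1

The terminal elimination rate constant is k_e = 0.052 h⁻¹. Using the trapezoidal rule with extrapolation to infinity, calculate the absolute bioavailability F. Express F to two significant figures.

Trapezoidal AUC_0→14 (intranasal spray):
  [0→4]: (0.0+518.4)/2 × 4 = 1036.8
  [4→5]: (518.4+551.2)/2 × 1 = 534.8
  [5→11]: (551.2+513.7)/2 × 6 = 3194.7
  [11→14]: (513.7+452.1)/2 × 3 = 1448.7
  Sum = 6215.0 ng/mL·h
Tail: C_last/k_e = 452.1/0.052 = 8694.231
AUC_0→∞ (intranasal spray) = 6215.0 + 8694.231 = 14909.231 ng/mL·h
F = (AUC_ev/D_ev)/(AUC_iv/D_iv) = (14909.231/20)/(9670/10) = 745.46155/967 = 0.7709

F = 0.77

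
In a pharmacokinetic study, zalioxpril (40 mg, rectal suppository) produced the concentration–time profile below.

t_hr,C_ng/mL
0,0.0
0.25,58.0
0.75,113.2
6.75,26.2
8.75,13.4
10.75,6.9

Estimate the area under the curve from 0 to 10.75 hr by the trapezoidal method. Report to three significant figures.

AUC = 528 ng/mL·hr

Trapezoidal AUC_0→10.75:
  [0→0.25]: (0.0+58.0)/2 × 0.25 = 7.25
  [0.25→0.75]: (58.0+113.2)/2 × 0.5 = 42.8
  [0.75→6.75]: (113.2+26.2)/2 × 6 = 418.2
  [6.75→8.75]: (26.2+13.4)/2 × 2 = 39.6
  [8.75→10.75]: (13.4+6.9)/2 × 2 = 20.3
  Sum = 528.15 ng/mL·hr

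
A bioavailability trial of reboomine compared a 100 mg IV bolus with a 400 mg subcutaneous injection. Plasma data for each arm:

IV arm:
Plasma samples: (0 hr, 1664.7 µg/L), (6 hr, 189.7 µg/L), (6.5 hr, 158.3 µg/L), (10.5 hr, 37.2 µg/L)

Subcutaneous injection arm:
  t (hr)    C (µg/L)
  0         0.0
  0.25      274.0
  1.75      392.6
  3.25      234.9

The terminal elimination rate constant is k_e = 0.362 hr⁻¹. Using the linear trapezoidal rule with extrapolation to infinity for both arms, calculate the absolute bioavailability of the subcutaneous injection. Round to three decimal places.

F = 0.067

Trapezoidal AUC_0→10.5 (IV):
  [0→6]: (1664.7+189.7)/2 × 6 = 5563.2
  [6→6.5]: (189.7+158.3)/2 × 0.5 = 87.0
  [6.5→10.5]: (158.3+37.2)/2 × 4 = 391.0
  Sum = 6041.2 µg/L·hr
IV tail: 37.2/0.362 = 102.762; AUC_iv,0→∞ = 6041.2 + 102.762 = 6143.962 µg/L·hr
Trapezoidal AUC_0→3.25 (subcutaneous injection):
  [0→0.25]: (0.0+274.0)/2 × 0.25 = 34.25
  [0.25→1.75]: (274.0+392.6)/2 × 1.5 = 499.95
  [1.75→3.25]: (392.6+234.9)/2 × 1.5 = 470.625
  Sum = 1004.825 µg/L·hr
subcutaneous injection tail: 234.9/0.362 = 648.895; AUC_ev,0→∞ = 1004.825 + 648.895 = 1653.72 µg/L·hr
F = (AUC_ev/D_ev)/(AUC_iv/D_iv) = (1653.72/400)/(6143.962/100) = 4.1343/61.43962 = 0.0673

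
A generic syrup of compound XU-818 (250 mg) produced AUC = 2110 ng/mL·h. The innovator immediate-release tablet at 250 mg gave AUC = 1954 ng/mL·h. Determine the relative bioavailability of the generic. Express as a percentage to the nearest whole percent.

F_rel = 108%

F_rel = (AUC_test/D_test) / (AUC_ref/D_ref)
      = (2110/250) / (1954/250)
      = 8.44 / 7.816 = 1.0798 = 107.98%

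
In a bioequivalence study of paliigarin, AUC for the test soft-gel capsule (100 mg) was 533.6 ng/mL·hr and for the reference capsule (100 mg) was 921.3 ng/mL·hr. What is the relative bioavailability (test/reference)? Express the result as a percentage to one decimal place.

F_rel = 57.9%

F_rel = (AUC_test/D_test) / (AUC_ref/D_ref)
      = (533.6/100) / (921.3/100)
      = 5.336 / 9.213 = 0.5792 = 57.92%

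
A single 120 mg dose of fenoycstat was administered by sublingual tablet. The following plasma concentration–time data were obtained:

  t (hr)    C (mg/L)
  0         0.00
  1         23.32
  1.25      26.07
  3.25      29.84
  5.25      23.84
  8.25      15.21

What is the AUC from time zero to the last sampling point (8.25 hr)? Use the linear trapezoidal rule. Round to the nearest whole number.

AUC = 186 mg/L·hr

Trapezoidal AUC_0→8.25:
  [0→1]: (0.00+23.32)/2 × 1 = 11.66
  [1→1.25]: (23.32+26.07)/2 × 0.25 = 6.17375
  [1.25→3.25]: (26.07+29.84)/2 × 2 = 55.91
  [3.25→5.25]: (29.84+23.84)/2 × 2 = 53.68
  [5.25→8.25]: (23.84+15.21)/2 × 3 = 58.575
  Sum = 185.99875 mg/L·hr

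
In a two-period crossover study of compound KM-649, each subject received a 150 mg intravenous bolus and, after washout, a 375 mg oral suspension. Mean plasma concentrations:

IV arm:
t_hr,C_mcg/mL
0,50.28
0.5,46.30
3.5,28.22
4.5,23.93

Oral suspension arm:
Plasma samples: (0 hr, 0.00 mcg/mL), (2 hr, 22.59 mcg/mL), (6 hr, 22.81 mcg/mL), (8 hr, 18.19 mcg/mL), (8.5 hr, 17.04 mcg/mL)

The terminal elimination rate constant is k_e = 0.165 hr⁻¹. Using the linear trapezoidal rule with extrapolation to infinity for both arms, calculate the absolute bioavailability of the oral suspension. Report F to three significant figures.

Trapezoidal AUC_0→4.5 (IV):
  [0→0.5]: (50.28+46.30)/2 × 0.5 = 24.145
  [0.5→3.5]: (46.30+28.22)/2 × 3 = 111.78
  [3.5→4.5]: (28.22+23.93)/2 × 1 = 26.075
  Sum = 162.0 mcg/mL·hr
IV tail: 23.93/0.165 = 145.030; AUC_iv,0→∞ = 162.0 + 145.030 = 307.03 mcg/mL·hr
Trapezoidal AUC_0→8.5 (oral suspension):
  [0→2]: (0.00+22.59)/2 × 2 = 22.59
  [2→6]: (22.59+22.81)/2 × 4 = 90.8
  [6→8]: (22.81+18.19)/2 × 2 = 41.0
  [8→8.5]: (18.19+17.04)/2 × 0.5 = 8.8075
  Sum = 163.1975 mcg/mL·hr
oral suspension tail: 17.04/0.165 = 103.273; AUC_ev,0→∞ = 163.1975 + 103.273 = 266.4705 mcg/mL·hr
F = (AUC_ev/D_ev)/(AUC_iv/D_iv) = (266.4705/375)/(307.03/150) = 0.710588/2.04687 = 0.3472

F = 0.347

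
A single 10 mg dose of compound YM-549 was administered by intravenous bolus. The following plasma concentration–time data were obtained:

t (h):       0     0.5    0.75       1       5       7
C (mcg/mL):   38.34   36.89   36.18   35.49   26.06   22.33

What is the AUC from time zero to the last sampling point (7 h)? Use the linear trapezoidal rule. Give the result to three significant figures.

Trapezoidal AUC_0→7:
  [0→0.5]: (38.34+36.89)/2 × 0.5 = 18.8075
  [0.5→0.75]: (36.89+36.18)/2 × 0.25 = 9.13375
  [0.75→1]: (36.18+35.49)/2 × 0.25 = 8.95875
  [1→5]: (35.49+26.06)/2 × 4 = 123.1
  [5→7]: (26.06+22.33)/2 × 2 = 48.39
  Sum = 208.39 mcg/mL·h

AUC = 208 mcg/mL·h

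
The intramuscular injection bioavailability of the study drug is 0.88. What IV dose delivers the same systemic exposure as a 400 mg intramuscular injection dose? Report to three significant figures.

Systemic exposure from an extravascular dose = F × D_ev, so the equivalent IV dose is F × D_ev.
D_iv = F × D_ev = 0.88 × 400 = 352 mg

D_iv = 352 mg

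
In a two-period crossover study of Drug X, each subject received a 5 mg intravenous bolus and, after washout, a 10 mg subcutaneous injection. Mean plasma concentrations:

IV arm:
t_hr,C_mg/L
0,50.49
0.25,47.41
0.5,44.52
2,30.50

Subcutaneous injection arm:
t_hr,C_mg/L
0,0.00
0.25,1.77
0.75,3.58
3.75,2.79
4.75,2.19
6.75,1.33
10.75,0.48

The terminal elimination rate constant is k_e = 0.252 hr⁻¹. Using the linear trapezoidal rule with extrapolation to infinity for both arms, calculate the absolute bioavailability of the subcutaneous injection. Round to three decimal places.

F = 0.056

Trapezoidal AUC_0→2 (IV):
  [0→0.25]: (50.49+47.41)/2 × 0.25 = 12.2375
  [0.25→0.5]: (47.41+44.52)/2 × 0.25 = 11.49125
  [0.5→2]: (44.52+30.50)/2 × 1.5 = 56.265
  Sum = 79.99375 mg/L·hr
IV tail: 30.50/0.252 = 121.032; AUC_iv,0→∞ = 79.99375 + 121.032 = 201.02575 mg/L·hr
Trapezoidal AUC_0→10.75 (subcutaneous injection):
  [0→0.25]: (0.00+1.77)/2 × 0.25 = 0.22125
  [0.25→0.75]: (1.77+3.58)/2 × 0.5 = 1.3375
  [0.75→3.75]: (3.58+2.79)/2 × 3 = 9.555
  [3.75→4.75]: (2.79+2.19)/2 × 1 = 2.49
  [4.75→6.75]: (2.19+1.33)/2 × 2 = 3.52
  [6.75→10.75]: (1.33+0.48)/2 × 4 = 3.62
  Sum = 20.74375 mg/L·hr
subcutaneous injection tail: 0.48/0.252 = 1.905; AUC_ev,0→∞ = 20.74375 + 1.905 = 22.64875 mg/L·hr
F = (AUC_ev/D_ev)/(AUC_iv/D_iv) = (22.64875/10)/(201.02575/5) = 2.264875/40.20515 = 0.0563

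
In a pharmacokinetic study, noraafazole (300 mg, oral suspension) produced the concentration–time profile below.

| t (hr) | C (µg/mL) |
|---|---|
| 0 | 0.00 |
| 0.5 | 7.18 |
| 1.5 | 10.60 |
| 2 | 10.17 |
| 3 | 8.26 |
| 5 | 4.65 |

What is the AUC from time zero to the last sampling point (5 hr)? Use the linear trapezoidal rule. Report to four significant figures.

Trapezoidal AUC_0→5:
  [0→0.5]: (0.00+7.18)/2 × 0.5 = 1.795
  [0.5→1.5]: (7.18+10.60)/2 × 1 = 8.89
  [1.5→2]: (10.60+10.17)/2 × 0.5 = 5.1925
  [2→3]: (10.17+8.26)/2 × 1 = 9.215
  [3→5]: (8.26+4.65)/2 × 2 = 12.91
  Sum = 38.0025 µg/mL·hr

AUC = 38.00 µg/mL·hr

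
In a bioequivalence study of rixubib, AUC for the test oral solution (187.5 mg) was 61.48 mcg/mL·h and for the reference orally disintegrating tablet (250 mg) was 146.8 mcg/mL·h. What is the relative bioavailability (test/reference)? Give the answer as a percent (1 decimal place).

F_rel = 55.8%

F_rel = (AUC_test/D_test) / (AUC_ref/D_ref)
      = (61.48/187.5) / (146.8/250)
      = 0.327893 / 0.5872 = 0.5584 = 55.84%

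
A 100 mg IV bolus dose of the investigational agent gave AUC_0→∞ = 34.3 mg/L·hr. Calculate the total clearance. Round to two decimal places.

CL = 2.92 L/hr

CL = Dose_iv / AUC_0→∞
   = 100 / 34.3 = 2.91545 L/hr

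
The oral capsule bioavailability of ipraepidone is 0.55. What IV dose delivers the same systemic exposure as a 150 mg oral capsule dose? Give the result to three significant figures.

D_iv = 82.5 mg

Systemic exposure from an extravascular dose = F × D_ev, so the equivalent IV dose is F × D_ev.
D_iv = F × D_ev = 0.55 × 150 = 82.5 mg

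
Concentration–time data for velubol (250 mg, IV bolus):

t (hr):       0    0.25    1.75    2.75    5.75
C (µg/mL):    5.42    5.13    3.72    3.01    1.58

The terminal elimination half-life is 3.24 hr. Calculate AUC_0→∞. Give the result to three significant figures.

Trapezoidal AUC_0→5.75:
  [0→0.25]: (5.42+5.13)/2 × 0.25 = 1.31875
  [0.25→1.75]: (5.13+3.72)/2 × 1.5 = 6.6375
  [1.75→2.75]: (3.72+3.01)/2 × 1 = 3.365
  [2.75→5.75]: (3.01+1.58)/2 × 3 = 6.885
  Sum = 18.20625 µg/mL·hr
k_e = ln2 / t½ = 0.693147 / 3.24 = 0.2139 hr^-1
Extrapolated tail: C_last / k_e = 1.58 / 0.2139 = 7.387
AUC_0→∞ = 18.20625 + 7.387 = 25.59325 µg/mL·hr

AUC = 25.6 µg/mL·hr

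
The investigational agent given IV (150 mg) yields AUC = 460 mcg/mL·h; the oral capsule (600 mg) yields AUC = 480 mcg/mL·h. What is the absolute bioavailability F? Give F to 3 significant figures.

F = (AUC_ev / D_ev) / (AUC_iv / D_iv)
  = (480/600) / (460/150)
  = 0.8 / 3.06667 = 0.2609

F = 0.261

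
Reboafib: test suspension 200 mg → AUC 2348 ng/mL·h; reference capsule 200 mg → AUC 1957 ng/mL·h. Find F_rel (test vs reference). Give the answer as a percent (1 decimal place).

F_rel = 120.0%

F_rel = (AUC_test/D_test) / (AUC_ref/D_ref)
      = (2348/200) / (1957/200)
      = 11.74 / 9.785 = 1.1998 = 119.98%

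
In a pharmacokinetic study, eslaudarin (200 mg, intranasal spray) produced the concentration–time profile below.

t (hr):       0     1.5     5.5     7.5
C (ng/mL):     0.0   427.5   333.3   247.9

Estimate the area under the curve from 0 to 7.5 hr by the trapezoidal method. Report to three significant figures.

Trapezoidal AUC_0→7.5:
  [0→1.5]: (0.0+427.5)/2 × 1.5 = 320.625
  [1.5→5.5]: (427.5+333.3)/2 × 4 = 1521.6
  [5.5→7.5]: (333.3+247.9)/2 × 2 = 581.2
  Sum = 2423.425 ng/mL·hr

AUC = 2420 ng/mL·hr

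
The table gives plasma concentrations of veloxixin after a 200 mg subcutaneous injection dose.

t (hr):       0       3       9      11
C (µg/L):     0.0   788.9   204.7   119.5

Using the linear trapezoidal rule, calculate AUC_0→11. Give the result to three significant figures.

Trapezoidal AUC_0→11:
  [0→3]: (0.0+788.9)/2 × 3 = 1183.35
  [3→9]: (788.9+204.7)/2 × 6 = 2980.8
  [9→11]: (204.7+119.5)/2 × 2 = 324.2
  Sum = 4488.35 µg/L·hr

AUC = 4490 µg/L·hr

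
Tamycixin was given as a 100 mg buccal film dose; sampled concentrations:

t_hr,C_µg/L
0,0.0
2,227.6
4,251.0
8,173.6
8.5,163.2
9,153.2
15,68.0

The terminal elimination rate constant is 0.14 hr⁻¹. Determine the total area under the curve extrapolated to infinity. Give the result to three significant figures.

AUC = 2870 µg/L·hr

Trapezoidal AUC_0→15:
  [0→2]: (0.0+227.6)/2 × 2 = 227.6
  [2→4]: (227.6+251.0)/2 × 2 = 478.6
  [4→8]: (251.0+173.6)/2 × 4 = 849.2
  [8→8.5]: (173.6+163.2)/2 × 0.5 = 84.2
  [8.5→9]: (163.2+153.2)/2 × 0.5 = 79.1
  [9→15]: (153.2+68.0)/2 × 6 = 663.6
  Sum = 2382.3 µg/L·hr
Extrapolated tail: C_last / k_e = 68.0 / 0.14 = 485.714
AUC_0→∞ = 2382.3 + 485.714 = 2868.014 µg/L·hr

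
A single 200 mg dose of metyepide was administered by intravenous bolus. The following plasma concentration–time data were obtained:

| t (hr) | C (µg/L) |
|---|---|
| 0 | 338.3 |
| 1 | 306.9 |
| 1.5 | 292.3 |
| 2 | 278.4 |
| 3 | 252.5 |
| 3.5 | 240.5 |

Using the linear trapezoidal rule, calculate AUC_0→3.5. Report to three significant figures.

AUC = 1000 µg/L·hr

Trapezoidal AUC_0→3.5:
  [0→1]: (338.3+306.9)/2 × 1 = 322.6
  [1→1.5]: (306.9+292.3)/2 × 0.5 = 149.8
  [1.5→2]: (292.3+278.4)/2 × 0.5 = 142.675
  [2→3]: (278.4+252.5)/2 × 1 = 265.45
  [3→3.5]: (252.5+240.5)/2 × 0.5 = 123.25
  Sum = 1003.775 µg/L·hr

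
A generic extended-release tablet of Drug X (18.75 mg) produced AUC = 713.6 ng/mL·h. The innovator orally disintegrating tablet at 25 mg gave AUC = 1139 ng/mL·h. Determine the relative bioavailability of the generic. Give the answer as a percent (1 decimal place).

F_rel = (AUC_test/D_test) / (AUC_ref/D_ref)
      = (713.6/18.75) / (1139/25)
      = 38.0587 / 45.56 = 0.8354 = 83.54%

F_rel = 83.5%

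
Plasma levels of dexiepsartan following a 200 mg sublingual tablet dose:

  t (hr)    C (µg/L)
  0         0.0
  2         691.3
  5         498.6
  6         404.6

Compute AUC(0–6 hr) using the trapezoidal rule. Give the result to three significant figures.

AUC = 2930 µg/L·hr

Trapezoidal AUC_0→6:
  [0→2]: (0.0+691.3)/2 × 2 = 691.3
  [2→5]: (691.3+498.6)/2 × 3 = 1784.85
  [5→6]: (498.6+404.6)/2 × 1 = 451.6
  Sum = 2927.75 µg/L·hr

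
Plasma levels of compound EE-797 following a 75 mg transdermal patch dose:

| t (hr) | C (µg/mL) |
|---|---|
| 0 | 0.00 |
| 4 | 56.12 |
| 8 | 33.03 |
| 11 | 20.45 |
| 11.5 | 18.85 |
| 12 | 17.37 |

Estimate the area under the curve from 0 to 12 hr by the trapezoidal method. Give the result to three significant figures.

AUC = 390 µg/mL·hr

Trapezoidal AUC_0→12:
  [0→4]: (0.00+56.12)/2 × 4 = 112.24
  [4→8]: (56.12+33.03)/2 × 4 = 178.3
  [8→11]: (33.03+20.45)/2 × 3 = 80.22
  [11→11.5]: (20.45+18.85)/2 × 0.5 = 9.825
  [11.5→12]: (18.85+17.37)/2 × 0.5 = 9.055
  Sum = 389.64 µg/mL·hr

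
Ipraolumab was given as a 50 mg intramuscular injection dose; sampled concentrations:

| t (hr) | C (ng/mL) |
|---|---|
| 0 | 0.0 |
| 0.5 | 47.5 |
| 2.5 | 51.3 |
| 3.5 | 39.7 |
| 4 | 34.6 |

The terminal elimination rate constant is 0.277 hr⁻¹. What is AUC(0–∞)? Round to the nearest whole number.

Trapezoidal AUC_0→4:
  [0→0.5]: (0.0+47.5)/2 × 0.5 = 11.875
  [0.5→2.5]: (47.5+51.3)/2 × 2 = 98.8
  [2.5→3.5]: (51.3+39.7)/2 × 1 = 45.5
  [3.5→4]: (39.7+34.6)/2 × 0.5 = 18.575
  Sum = 174.75 ng/mL·hr
Extrapolated tail: C_last / k_e = 34.6 / 0.277 = 124.910
AUC_0→∞ = 174.75 + 124.910 = 299.66 ng/mL·hr

AUC = 300 ng/mL·hr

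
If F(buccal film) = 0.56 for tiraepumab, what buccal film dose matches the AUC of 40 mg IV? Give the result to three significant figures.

D_buccal = 71.4 mg

For equal systemic exposure: F × D_ev = D_iv
D_ev = D_iv / F = 40 / 0.56 = 71.4286 mg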